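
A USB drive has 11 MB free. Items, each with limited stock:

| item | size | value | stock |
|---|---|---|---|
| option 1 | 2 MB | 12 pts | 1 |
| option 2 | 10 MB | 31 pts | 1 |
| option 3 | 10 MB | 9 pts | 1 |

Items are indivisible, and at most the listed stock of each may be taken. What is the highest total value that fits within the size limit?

31 pts

Top feasible selections:
- 1×option 2: size 10, value 31
- 1×option 1: size 2, value 12
- 1×option 3: size 10, value 9
Best: 31 pts.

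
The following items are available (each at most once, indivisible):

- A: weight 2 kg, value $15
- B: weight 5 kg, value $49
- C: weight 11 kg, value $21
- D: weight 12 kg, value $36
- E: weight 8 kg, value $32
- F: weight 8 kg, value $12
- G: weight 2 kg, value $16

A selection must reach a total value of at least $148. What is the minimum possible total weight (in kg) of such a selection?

Subsets with value ≥ 148, sorted by total weight:
- A+B+D+E+G: weight 29, value 148
- A+B+D+E+F+G: weight 37, value 160
- B+C+D+E+G: weight 38, value 154
- A+B+C+D+E: weight 38, value 153
Minimum weight: 29 kg.

29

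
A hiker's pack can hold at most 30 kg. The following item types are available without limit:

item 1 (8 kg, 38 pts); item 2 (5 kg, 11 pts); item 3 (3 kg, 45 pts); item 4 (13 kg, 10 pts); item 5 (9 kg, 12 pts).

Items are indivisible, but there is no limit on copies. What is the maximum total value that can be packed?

Best value-per-unit is item 3 at 45/3, and filling with it alone uses weight 10×3=30. No mix of the others beats 10×45 = 450.

450 pts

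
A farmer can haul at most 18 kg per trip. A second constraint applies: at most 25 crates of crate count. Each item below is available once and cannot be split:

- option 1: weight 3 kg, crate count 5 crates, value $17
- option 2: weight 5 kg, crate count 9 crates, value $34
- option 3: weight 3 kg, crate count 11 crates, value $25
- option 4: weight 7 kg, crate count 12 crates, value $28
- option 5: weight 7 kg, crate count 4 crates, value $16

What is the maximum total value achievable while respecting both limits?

$76

Feasible sets respecting both limits:
- option 1+option 2+option 3: weight 11, crate count 25, value 76
- option 2+option 3+option 5: weight 15, crate count 24, value 75
- option 1+option 2+option 5: weight 15, crate count 18, value 67
Best: $76.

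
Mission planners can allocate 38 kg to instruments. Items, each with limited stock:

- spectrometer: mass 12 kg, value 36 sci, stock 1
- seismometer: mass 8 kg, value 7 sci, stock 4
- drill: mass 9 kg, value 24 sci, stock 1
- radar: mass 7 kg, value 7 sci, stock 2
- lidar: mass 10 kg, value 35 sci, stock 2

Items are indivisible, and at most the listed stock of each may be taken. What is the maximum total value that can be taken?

106 sci

Top feasible selections:
- 1×spectrometer + 2×lidar: mass 32, value 106
- 1×spectrometer + 1×drill + 1×radar + 1×lidar: mass 38, value 102
Best: 106 sci.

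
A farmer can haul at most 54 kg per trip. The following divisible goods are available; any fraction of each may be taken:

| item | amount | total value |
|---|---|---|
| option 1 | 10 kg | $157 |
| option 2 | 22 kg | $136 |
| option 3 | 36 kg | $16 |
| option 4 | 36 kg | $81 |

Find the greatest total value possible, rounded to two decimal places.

Take in order of value per unit:
- option 1 (157/10 per unit): all 10 → value 157, running total 157.00
- option 2 (136/22 per unit): all 22 → value 136, running total 293.00
- option 4 (81/36 per unit): 22 of 36 → value 22×81/36 = 49.5000, running total 342.50
Total 342.50.

342.50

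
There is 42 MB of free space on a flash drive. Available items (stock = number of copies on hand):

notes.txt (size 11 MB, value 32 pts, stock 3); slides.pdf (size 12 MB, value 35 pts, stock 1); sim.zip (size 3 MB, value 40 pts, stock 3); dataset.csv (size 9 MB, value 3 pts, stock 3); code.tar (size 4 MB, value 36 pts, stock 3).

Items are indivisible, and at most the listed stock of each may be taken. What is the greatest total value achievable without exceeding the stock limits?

Top feasible selections:
- 1×slides.pdf + 3×sim.zip + 1×dataset.csv + 3×code.tar: size 42, value 266
- 1×slides.pdf + 3×sim.zip + 3×code.tar: size 33, value 263
- 1×notes.txt + 3×sim.zip + 1×dataset.csv + 3×code.tar: size 41, value 263
Best: 266 pts.

266 pts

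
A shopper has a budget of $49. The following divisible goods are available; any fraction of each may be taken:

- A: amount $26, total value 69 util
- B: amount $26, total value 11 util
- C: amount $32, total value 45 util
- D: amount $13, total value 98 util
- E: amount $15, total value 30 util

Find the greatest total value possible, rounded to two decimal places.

187.00

Take in order of value per unit:
- D (98/13 per unit): all 13 → value 98, running total 98.00
- A (69/26 per unit): all 26 → value 69, running total 167.00
- E (30/15 per unit): 10 of 15 → value 10×30/15 = 20.0000, running total 187.00
Total 187.00.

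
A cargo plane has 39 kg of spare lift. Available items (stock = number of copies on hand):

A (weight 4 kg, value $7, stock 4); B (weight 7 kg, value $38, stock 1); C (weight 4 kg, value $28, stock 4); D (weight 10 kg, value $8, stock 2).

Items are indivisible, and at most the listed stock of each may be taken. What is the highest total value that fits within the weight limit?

Best selections within weight 39 and stock limits:
- 4×A + 1×B + 4×C: weight 39, value 178
- 3×A + 1×B + 4×C: weight 35, value 171
Best: $178.

$178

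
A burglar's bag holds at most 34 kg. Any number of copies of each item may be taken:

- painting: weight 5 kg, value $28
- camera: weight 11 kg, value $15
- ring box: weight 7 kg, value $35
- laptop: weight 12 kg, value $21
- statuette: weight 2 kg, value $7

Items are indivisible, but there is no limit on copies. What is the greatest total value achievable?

Best value-per-unit is painting at 28/5; filling with it alone gives 6×28 = 168.
Optimal mix: 6×painting + 2×statuette → weight 34, value 182.

$182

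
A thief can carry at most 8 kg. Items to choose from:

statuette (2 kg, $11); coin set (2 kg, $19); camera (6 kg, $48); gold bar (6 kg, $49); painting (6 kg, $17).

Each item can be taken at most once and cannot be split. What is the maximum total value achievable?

Check high-value combinations within 8 kg:
- coin set+gold bar: weight 2+6=8, value 19+49=68
- coin set+camera: weight 2+6=8, value 19+48=67
- statuette+gold bar: weight 2+6=8, value 11+49=60
- statuette+camera: weight 2+6=8, value 11+48=59
- gold bar: weight 6, value 49
Best: $68.

$68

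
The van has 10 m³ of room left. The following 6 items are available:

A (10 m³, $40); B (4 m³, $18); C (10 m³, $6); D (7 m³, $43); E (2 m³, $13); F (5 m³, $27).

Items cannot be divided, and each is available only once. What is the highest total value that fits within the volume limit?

$56

This is a 0/1 knapsack; check combinations near the capacity.
- D+E: volume 7+2=9, value 43+13=56
- B+F: volume 4+5=9, value 18+27=45
- D: volume 7, value 43
Best: $56.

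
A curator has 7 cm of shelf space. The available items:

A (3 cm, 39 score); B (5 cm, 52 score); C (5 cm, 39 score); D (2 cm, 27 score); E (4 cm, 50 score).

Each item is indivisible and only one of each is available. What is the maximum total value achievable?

89 score

Check high-value combinations within 7 cm:
- A+E: length 3+4=7, value 39+50=89
- B+D: length 5+2=7, value 52+27=79
- D+E: length 2+4=6, value 27+50=77
Best: 89 score.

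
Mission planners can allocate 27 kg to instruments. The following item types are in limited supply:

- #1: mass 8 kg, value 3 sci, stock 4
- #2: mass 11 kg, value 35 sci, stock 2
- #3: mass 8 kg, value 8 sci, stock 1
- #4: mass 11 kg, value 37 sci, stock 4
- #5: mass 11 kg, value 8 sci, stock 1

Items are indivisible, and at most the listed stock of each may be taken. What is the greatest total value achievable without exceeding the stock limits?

Best selections within mass 27 and stock limits:
- 2×#4: mass 22, value 74
- 1×#2 + 1×#4: mass 22, value 72
Best: 74 sci.

74 sci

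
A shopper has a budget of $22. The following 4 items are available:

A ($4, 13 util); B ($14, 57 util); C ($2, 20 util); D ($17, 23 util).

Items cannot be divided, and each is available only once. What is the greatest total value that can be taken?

90 util

Check high-value combinations within $22:
- A+B+C: cost 4+14+2=20, value 13+57+20=90
- B+C: cost 14+2=16, value 57+20=77
- A+B: cost 4+14=18, value 13+57=70
Best: 90 util.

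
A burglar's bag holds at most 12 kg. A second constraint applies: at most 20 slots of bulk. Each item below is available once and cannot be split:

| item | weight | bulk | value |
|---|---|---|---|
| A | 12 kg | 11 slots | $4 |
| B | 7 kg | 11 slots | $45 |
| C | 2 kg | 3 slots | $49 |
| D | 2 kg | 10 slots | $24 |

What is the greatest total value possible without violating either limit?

$94

Feasible sets respecting both limits:
- B+C: weight 9, bulk 14, value 94
- C+D: weight 4, bulk 13, value 73
- C: weight 2, bulk 3, value 49
- B: weight 7, bulk 11, value 45
Best: $94.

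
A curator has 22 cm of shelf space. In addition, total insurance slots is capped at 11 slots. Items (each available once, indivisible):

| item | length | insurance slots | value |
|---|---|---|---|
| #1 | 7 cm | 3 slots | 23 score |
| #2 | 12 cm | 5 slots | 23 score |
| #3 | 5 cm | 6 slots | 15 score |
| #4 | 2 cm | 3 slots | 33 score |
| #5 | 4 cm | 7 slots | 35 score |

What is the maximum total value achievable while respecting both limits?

Feasible sets respecting both limits:
- #1+#2+#4: length 21, insurance slots 11, value 79
- #4+#5: length 6, insurance slots 10, value 68
- #1+#5: length 11, insurance slots 10, value 58
- #1+#4: length 9, insurance slots 6, value 56
Best: 79 score.

79 score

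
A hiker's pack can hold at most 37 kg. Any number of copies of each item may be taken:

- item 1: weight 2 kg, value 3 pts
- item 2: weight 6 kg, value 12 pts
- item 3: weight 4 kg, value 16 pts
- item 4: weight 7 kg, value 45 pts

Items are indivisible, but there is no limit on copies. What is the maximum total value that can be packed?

228 pts

Best value-per-unit is item 4 at 45/7; filling with it alone gives 5×45 = 225.
Optimal mix: 1×item 1 + 5×item 4 → weight 37, value 228.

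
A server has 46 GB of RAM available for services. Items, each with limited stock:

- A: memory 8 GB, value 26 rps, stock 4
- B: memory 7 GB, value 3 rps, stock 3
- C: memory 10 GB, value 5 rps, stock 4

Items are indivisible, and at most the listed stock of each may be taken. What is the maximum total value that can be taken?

110 rps

Best selections within memory 46 and stock limits:
- 4×A + 2×B: memory 46, value 110
- 4×A + 1×C: memory 42, value 109
- 4×A + 1×B: memory 39, value 107
- 4×A: memory 32, value 104
Best: 110 rps.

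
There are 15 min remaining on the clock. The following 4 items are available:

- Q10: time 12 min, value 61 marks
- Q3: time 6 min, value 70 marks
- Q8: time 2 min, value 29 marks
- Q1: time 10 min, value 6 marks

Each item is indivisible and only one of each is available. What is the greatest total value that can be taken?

99 marks

Check high-value combinations within 15 min:
- Q3+Q8: time 6+2=8, value 70+29=99
- Q10+Q8: time 12+2=14, value 61+29=90
- Q3: time 6, value 70
- Q10: time 12, value 61
- Q8+Q1: time 2+10=12, value 29+6=35
Best: 99 marks.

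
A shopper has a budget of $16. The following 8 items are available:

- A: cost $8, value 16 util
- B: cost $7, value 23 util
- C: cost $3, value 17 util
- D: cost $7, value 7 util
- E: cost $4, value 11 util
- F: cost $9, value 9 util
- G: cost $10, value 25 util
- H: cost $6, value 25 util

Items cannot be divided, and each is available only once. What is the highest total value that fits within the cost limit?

65 util

This is a 0/1 knapsack; check combinations near the capacity.
- B+C+H: cost 7+3+6=16, value 23+17+25=65
- C+E+H: cost 3+4+6=13, value 17+11+25=53
- B+C+E: cost 7+3+4=14, value 23+17+11=51
Best: 65 util.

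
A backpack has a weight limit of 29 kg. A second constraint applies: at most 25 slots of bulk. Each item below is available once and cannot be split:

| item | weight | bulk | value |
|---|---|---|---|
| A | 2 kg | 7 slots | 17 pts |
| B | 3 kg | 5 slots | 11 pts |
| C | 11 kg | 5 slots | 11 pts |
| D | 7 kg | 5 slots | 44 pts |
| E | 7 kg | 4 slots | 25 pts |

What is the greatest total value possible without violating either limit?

97 pts

Feasible sets respecting both limits:
- A+B+D+E: weight 19, bulk 21, value 97
- A+C+D+E: weight 27, bulk 21, value 97
- B+C+D+E: weight 28, bulk 19, value 91
Best: 97 pts.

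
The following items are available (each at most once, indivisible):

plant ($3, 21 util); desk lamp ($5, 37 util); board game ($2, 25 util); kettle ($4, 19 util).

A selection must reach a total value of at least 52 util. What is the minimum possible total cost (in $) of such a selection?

7

Subsets with value ≥ 52, sorted by total cost:
- desk lamp+board game: cost 7, value 62
- plant+desk lamp: cost 8, value 58
Minimum cost: 7 $.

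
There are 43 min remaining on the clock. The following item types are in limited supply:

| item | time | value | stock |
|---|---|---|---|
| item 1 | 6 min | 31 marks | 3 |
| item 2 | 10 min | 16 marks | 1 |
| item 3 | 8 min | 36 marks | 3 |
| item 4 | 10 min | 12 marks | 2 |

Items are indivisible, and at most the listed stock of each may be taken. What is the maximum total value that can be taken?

Best selections within time 43 and stock limits:
- 3×item 1 + 3×item 3: time 42, value 201
- 2×item 1 + 3×item 3: time 36, value 170
- 3×item 1 + 2×item 3: time 34, value 165
Best: 201 marks.

201 marks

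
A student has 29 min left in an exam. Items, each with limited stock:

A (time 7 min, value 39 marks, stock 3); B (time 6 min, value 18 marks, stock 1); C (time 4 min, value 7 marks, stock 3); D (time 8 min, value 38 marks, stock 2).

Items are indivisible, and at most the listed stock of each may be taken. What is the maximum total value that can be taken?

Best selections within time 29 and stock limits:
- 3×A + 1×D: time 29, value 155
- 3×A + 1×B: time 27, value 135
Best: 155 marks.

155 marks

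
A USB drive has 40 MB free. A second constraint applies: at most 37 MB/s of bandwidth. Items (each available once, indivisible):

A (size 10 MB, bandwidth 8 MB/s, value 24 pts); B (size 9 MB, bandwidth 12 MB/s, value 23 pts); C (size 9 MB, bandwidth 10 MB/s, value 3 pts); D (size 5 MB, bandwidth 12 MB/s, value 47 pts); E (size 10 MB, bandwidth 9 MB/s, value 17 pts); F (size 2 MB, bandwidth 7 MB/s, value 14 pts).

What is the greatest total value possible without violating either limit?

102 pts

Feasible sets respecting both limits:
- A+D+E+F: size 27, bandwidth 36, value 102
- A+B+D: size 24, bandwidth 32, value 94
- A+D+E: size 25, bandwidth 29, value 88
- A+C+D+F: size 26, bandwidth 37, value 88
Best: 102 pts.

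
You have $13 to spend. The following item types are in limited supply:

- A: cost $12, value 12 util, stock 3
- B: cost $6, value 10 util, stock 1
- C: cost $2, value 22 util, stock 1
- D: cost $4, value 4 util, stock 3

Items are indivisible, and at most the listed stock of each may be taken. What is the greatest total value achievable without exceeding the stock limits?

36 util

Top feasible selections:
- 1×B + 1×C + 1×D: cost 12, value 36
- 1×B + 1×C: cost 8, value 32
Best: 36 util.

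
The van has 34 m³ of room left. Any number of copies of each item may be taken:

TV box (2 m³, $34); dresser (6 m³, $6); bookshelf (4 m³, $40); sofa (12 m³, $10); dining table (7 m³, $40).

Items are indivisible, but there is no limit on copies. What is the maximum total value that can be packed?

Best value-per-unit is TV box at 34/2, and filling with it alone uses volume 17×2=34. No mix of the others beats 17×34 = 578.

$578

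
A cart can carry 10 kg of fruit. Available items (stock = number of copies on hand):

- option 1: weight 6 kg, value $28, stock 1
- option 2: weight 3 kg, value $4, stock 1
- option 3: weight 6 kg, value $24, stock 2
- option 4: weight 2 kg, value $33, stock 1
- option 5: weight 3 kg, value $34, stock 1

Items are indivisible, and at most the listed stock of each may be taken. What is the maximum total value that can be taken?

Best selections within weight 10 and stock limits:
- 1×option 2 + 1×option 4 + 1×option 5: weight 8, value 71
- 1×option 4 + 1×option 5: weight 5, value 67
- 1×option 1 + 1×option 5: weight 9, value 62
- 1×option 1 + 1×option 4: weight 8, value 61
Best: $71.

$71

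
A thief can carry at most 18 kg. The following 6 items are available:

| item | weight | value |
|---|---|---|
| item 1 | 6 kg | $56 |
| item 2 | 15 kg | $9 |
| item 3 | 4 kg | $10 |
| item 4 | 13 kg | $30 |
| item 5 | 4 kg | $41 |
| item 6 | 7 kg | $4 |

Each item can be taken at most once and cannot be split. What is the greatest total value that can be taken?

Check high-value combinations within 18 kg:
- item 1+item 3+item 5: weight 6+4+4=14, value 56+10+41=107
- item 1+item 5+item 6: weight 6+4+7=17, value 56+41+4=101
- item 1+item 5: weight 6+4=10, value 56+41=97
- item 4+item 5: weight 13+4=17, value 30+41=71
Best: $107.

$107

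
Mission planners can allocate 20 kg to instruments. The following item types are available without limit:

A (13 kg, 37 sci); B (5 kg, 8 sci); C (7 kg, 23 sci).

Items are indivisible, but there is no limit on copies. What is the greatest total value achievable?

Best value-per-unit is C at 23/7; filling with it alone gives 2×23 = 46.
Optimal mix: 1×A + 1×C → mass 20, value 60.

60 sci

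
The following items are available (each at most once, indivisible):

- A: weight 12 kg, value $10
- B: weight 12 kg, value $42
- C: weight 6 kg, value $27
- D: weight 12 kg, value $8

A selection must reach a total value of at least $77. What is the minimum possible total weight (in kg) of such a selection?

30

Subsets with value ≥ 77, sorted by total weight:
- A+B+C: weight 30, value 79
- B+C+D: weight 30, value 77
- A+B+C+D: weight 42, value 87
Minimum weight: 30 kg.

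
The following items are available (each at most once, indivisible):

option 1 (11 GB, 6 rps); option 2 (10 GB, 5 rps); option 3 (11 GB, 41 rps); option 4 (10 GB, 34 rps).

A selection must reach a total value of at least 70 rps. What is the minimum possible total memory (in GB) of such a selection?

21

Subsets with value ≥ 70, sorted by total memory:
- option 3+option 4: memory 21, value 75
- option 2+option 3+option 4: memory 31, value 80
Minimum memory: 21 GB.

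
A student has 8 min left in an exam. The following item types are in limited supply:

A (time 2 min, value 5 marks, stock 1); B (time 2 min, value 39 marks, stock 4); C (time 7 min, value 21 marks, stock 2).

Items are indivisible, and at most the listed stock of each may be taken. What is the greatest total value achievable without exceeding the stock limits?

156 marks

Top feasible selections:
- 4×B: time 8, value 156
- 1×A + 3×B: time 8, value 122
- 3×B: time 6, value 117
Best: 156 marks.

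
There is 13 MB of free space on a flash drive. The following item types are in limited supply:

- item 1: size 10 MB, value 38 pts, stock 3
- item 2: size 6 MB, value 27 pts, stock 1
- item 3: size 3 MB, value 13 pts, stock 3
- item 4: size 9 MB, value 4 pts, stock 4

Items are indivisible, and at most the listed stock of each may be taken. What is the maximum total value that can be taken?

53 pts

Best selections within size 13 and stock limits:
- 1×item 2 + 2×item 3: size 12, value 53
- 1×item 1 + 1×item 3: size 13, value 51
- 1×item 2 + 1×item 3: size 9, value 40
- 3×item 3: size 9, value 39
Best: 53 pts.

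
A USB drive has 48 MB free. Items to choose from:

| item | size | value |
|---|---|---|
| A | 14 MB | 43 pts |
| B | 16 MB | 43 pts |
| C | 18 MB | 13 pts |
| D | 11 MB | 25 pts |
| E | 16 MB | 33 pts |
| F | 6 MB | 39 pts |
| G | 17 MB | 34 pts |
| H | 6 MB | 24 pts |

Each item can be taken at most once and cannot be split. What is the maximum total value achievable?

Check high-value combinations within 48 MB:
- A+B+D+F: size 14+16+11+6=47, value 43+43+25+39=150
- A+B+F+H: size 14+16+6+6=42, value 43+43+39+24=149
- A+D+F+G: size 14+11+6+17=48, value 43+25+39+34=141
Best: 150 pts.

150 pts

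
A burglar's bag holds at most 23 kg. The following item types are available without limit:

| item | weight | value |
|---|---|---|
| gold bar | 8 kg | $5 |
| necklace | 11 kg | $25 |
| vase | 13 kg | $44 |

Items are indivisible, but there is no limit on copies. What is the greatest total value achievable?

Best value-per-unit is vase at 44/13; filling with it alone gives 1×44 = 44.
Optimal mix: 2×necklace → weight 22, value 50.

$50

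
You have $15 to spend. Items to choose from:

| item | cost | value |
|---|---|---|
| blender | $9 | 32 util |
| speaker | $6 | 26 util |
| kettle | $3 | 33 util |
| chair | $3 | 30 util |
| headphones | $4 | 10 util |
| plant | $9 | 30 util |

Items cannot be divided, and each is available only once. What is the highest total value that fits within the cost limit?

95 util

Check high-value combinations within $15:
- blender+kettle+chair: cost 9+3+3=15, value 32+33+30=95
- kettle+chair+plant: cost 3+3+9=15, value 33+30+30=93
- speaker+kettle+chair: cost 6+3+3=12, value 26+33+30=89
- kettle+chair+headphones: cost 3+3+4=10, value 33+30+10=73
- speaker+kettle+headphones: cost 6+3+4=13, value 26+33+10=69
Best: 95 util.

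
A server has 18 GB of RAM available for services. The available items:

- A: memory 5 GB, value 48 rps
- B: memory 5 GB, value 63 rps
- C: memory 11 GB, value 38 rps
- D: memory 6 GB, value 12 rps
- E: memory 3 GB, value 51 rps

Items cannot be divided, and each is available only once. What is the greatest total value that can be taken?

Check high-value combinations within 18 GB:
- A+B+E: memory 5+5+3=13, value 48+63+51=162
- B+D+E: memory 5+6+3=14, value 63+12+51=126
- A+B+D: memory 5+5+6=16, value 48+63+12=123
- B+E: memory 5+3=8, value 63+51=114
Best: 162 rps.

162 rps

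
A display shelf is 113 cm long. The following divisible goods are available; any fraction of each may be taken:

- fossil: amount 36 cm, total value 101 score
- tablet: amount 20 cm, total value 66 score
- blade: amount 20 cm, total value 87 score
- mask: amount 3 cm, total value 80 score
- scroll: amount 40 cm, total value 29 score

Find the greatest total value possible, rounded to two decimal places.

358.65

Take in order of value per unit:
- mask (80/3 per unit): all 3 → value 80, running total 80.00
- blade (87/20 per unit): all 20 → value 87, running total 167.00
- tablet (66/20 per unit): all 20 → value 66, running total 233.00
- fossil (101/36 per unit): all 36 → value 101, running total 334.00
- scroll (29/40 per unit): 34 of 40 → value 34×29/40 = 24.6500, running total 358.65
Total 358.65.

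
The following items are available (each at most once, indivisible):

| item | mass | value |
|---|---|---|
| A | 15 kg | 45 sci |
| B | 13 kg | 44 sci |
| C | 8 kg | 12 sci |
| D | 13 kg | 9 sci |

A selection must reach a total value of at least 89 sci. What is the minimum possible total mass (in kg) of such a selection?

Subsets with value ≥ 89, sorted by total mass:
- A+B: mass 28, value 89
- A+B+C: mass 36, value 101
- A+B+D: mass 41, value 98
Minimum mass: 28 kg.

28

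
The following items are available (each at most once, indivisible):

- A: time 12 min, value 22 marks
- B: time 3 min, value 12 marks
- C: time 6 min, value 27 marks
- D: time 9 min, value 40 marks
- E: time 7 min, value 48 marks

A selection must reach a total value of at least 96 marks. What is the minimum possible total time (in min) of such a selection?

19

Subsets with value ≥ 96, sorted by total time:
- B+D+E: time 19, value 100
- C+D+E: time 22, value 115
- B+C+D+E: time 25, value 127
Minimum time: 19 min.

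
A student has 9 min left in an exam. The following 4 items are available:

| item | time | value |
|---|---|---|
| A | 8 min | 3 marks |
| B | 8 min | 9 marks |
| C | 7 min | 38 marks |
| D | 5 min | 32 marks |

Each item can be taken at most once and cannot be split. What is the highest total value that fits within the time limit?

38 marks

Check high-value combinations within 9 min:
- C: time 7, value 38
- D: time 5, value 32
- B: time 8, value 9
Best: 38 marks.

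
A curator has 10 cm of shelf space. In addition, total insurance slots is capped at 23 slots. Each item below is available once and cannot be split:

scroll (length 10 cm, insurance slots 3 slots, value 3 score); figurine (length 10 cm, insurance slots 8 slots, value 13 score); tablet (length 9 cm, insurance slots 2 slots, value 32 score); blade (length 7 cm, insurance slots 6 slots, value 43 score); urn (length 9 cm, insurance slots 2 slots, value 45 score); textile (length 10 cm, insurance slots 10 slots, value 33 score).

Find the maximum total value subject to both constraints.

45 score

Feasible sets respecting both limits:
- urn: length 9, insurance slots 2, value 45
- blade: length 7, insurance slots 6, value 43
- textile: length 10, insurance slots 10, value 33
- tablet: length 9, insurance slots 2, value 32
Best: 45 score.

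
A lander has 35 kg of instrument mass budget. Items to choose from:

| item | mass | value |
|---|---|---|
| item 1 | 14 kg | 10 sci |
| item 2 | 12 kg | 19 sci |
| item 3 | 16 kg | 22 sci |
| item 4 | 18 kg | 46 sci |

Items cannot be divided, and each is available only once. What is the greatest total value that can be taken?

68 sci

Check high-value combinations within 35 kg:
- item 3+item 4: mass 16+18=34, value 22+46=68
- item 2+item 4: mass 12+18=30, value 19+46=65
- item 1+item 4: mass 14+18=32, value 10+46=56
- item 4: mass 18, value 46
Best: 68 sci.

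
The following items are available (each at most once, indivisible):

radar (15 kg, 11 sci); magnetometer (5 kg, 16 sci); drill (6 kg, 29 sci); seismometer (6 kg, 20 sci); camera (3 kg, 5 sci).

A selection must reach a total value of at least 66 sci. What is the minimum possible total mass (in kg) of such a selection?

Subsets with value ≥ 66, sorted by total mass:
- magnetometer+drill+seismometer+camera: mass 20, value 70
- radar+magnetometer+drill+seismometer: mass 32, value 76
Minimum mass: 20 kg.

20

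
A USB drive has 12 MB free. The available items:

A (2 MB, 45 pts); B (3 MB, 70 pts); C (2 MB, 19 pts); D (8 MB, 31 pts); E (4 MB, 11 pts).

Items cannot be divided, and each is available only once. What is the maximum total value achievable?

145 pts

Check high-value combinations within 12 MB:
- A+B+C+E: size 2+3+2+4=11, value 45+70+19+11=145
- A+B+C: size 2+3+2=7, value 45+70+19=134
- A+B+E: size 2+3+4=9, value 45+70+11=126
Best: 145 pts.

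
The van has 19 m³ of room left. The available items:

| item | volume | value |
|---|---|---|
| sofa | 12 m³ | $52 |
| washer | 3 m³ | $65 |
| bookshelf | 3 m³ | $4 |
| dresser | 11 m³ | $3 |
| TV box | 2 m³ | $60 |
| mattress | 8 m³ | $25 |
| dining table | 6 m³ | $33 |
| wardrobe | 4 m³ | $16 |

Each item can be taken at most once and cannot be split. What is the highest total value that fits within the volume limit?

$183

Check high-value combinations within 19 m³:
- washer+TV box+mattress+dining table: volume 3+2+8+6=19, value 65+60+25+33=183
- washer+bookshelf+TV box+dining table+wardrobe: volume 3+3+2+6+4=18, value 65+4+60+33+16=178
- sofa+washer+TV box: volume 12+3+2=17, value 52+65+60=177
- washer+TV box+dining table+wardrobe: volume 3+2+6+4=15, value 65+60+33+16=174
Best: $183.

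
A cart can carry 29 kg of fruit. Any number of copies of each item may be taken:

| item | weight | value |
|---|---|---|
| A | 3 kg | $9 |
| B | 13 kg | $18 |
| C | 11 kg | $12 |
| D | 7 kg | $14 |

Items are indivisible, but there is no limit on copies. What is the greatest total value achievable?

$81

Best value-per-unit is A at 9/3, and filling with it alone uses weight 9×3=27. No mix of the others beats 9×9 = 81.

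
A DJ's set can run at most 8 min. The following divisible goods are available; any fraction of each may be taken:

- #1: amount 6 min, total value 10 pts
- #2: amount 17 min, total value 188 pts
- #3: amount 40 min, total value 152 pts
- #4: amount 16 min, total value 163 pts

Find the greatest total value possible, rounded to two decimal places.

Take in order of value per unit:
- #2 (188/17 per unit): 8 of 17 → value 8×188/17 = 88.4706, running total 88.47
Total 88.47.

88.47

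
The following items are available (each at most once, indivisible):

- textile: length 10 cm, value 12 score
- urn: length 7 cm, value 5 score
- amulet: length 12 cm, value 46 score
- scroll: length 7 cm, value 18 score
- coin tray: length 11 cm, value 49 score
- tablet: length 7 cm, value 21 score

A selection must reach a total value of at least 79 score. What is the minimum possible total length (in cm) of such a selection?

23

Subsets with value ≥ 79, sorted by total length:
- amulet+coin tray: length 23, value 95
- scroll+coin tray+tablet: length 25, value 88
- amulet+scroll+tablet: length 26, value 85
- textile+coin tray+tablet: length 28, value 82
Minimum length: 23 cm.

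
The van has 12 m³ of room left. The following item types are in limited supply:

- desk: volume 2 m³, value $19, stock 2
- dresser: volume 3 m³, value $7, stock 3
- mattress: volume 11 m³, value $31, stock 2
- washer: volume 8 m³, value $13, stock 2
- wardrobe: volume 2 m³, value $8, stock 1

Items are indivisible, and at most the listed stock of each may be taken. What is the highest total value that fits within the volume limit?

$60

Top feasible selections:
- 2×desk + 2×dresser + 1×wardrobe: volume 12, value 60
- 2×desk + 1×dresser + 1×wardrobe: volume 9, value 53
- 2×desk + 2×dresser: volume 10, value 52
Best: $60.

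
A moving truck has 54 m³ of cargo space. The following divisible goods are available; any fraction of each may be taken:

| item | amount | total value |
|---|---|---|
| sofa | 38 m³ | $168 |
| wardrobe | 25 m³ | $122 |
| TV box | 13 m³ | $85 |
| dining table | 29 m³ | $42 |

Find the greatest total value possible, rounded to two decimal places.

Take in order of value per unit:
- TV box (85/13 per unit): all 13 → value 85, running total 85.00
- wardrobe (122/25 per unit): all 25 → value 122, running total 207.00
- sofa (168/38 per unit): 16 of 38 → value 16×168/38 = 70.7368, running total 277.74
Total 277.74.

277.74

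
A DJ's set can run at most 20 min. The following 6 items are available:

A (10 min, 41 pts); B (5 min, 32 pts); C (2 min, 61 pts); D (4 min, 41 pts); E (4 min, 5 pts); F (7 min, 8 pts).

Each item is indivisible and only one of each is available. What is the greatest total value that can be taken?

148 pts

Check high-value combinations within 20 min:
- A+C+D+E: duration 10+2+4+4=20, value 41+61+41+5=148
- A+C+D: duration 10+2+4=16, value 41+61+41=143
- B+C+D+F: duration 5+2+4+7=18, value 32+61+41+8=142
Best: 148 pts.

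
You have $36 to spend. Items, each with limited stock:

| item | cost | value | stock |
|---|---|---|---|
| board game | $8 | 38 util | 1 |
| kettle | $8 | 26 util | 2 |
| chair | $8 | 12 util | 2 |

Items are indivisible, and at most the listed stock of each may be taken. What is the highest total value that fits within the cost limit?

Top feasible selections:
- 1×board game + 2×kettle + 1×chair: cost 32, value 102
- 1×board game + 2×kettle: cost 24, value 90
Best: 102 util.

102 util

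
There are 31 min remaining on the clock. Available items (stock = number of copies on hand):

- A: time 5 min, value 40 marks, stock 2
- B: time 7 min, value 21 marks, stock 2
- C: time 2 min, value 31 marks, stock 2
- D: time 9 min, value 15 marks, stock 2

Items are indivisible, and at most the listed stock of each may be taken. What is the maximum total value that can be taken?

184 marks

Best selections within time 31 and stock limits:
- 2×A + 2×B + 2×C: time 28, value 184
- 2×A + 1×B + 2×C + 1×D: time 30, value 178
Best: 184 marks.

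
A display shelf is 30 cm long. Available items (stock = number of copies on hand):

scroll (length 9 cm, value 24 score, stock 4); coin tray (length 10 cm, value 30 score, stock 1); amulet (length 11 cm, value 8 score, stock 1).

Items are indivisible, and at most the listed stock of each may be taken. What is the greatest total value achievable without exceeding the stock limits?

Top feasible selections:
- 2×scroll + 1×coin tray: length 28, value 78
- 3×scroll: length 27, value 72
Best: 78 score.

78 score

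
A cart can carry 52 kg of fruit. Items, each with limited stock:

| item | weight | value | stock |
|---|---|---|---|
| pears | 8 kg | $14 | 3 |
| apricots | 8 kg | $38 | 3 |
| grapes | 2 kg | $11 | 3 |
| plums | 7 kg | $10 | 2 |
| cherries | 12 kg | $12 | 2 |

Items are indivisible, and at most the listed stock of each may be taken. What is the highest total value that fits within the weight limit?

$181

Top feasible selections:
- 1×pears + 3×apricots + 3×grapes + 2×plums: weight 52, value 181
- 3×pears + 3×apricots + 2×grapes: weight 52, value 178
- 2×pears + 3×apricots + 3×grapes: weight 46, value 175
Best: $181.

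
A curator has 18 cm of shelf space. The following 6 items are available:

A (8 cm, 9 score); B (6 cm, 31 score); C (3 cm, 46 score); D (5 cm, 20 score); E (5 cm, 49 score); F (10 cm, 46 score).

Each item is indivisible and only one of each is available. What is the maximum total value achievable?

Check high-value combinations within 18 cm:
- C+E+F: length 3+5+10=18, value 46+49+46=141
- B+C+E: length 6+3+5=14, value 31+46+49=126
- C+D+E: length 3+5+5=13, value 46+20+49=115
- C+D+F: length 3+5+10=18, value 46+20+46=112
Best: 141 score.

141 score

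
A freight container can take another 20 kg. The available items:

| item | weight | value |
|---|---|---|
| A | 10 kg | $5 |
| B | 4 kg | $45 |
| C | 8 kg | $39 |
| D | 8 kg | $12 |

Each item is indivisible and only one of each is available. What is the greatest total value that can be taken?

$96

Check high-value combinations within 20 kg:
- B+C+D: weight 4+8+8=20, value 45+39+12=96
- B+C: weight 4+8=12, value 45+39=84
- B+D: weight 4+8=12, value 45+12=57
- C+D: weight 8+8=16, value 39+12=51
Best: $96.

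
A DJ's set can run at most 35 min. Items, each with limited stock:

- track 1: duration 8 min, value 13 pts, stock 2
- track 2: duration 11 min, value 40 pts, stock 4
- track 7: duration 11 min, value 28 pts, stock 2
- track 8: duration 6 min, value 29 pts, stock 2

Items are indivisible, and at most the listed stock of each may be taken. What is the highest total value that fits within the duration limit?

Top feasible selections:
- 2×track 2 + 2×track 8: duration 34, value 138
- 1×track 2 + 1×track 7 + 2×track 8: duration 34, value 126
- 3×track 2: duration 33, value 120
Best: 138 pts.

138 pts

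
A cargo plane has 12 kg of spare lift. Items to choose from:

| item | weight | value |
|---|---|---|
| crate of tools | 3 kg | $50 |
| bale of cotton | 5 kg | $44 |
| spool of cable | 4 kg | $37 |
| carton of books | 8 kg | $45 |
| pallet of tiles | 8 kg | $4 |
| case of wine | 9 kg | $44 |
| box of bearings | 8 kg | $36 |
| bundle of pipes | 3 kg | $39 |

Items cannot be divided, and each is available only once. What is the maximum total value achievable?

This is a 0/1 knapsack; check combinations near the capacity.
- crate of tools+bale of cotton+bundle of pipes: weight 3+5+3=11, value 50+44+39=133
- crate of tools+bale of cotton+spool of cable: weight 3+5+4=12, value 50+44+37=131
- crate of tools+spool of cable+bundle of pipes: weight 3+4+3=10, value 50+37+39=126
- bale of cotton+spool of cable+bundle of pipes: weight 5+4+3=12, value 44+37+39=120
Best: $133.

$133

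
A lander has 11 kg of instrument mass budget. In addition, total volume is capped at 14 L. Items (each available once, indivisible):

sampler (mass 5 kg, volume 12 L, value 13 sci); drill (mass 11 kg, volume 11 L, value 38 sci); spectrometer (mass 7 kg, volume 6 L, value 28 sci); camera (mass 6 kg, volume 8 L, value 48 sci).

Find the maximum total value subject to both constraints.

Feasible sets respecting both limits:
- camera: mass 6, volume 8, value 48
- drill: mass 11, volume 11, value 38
- spectrometer: mass 7, volume 6, value 28
Best: 48 sci.

48 sci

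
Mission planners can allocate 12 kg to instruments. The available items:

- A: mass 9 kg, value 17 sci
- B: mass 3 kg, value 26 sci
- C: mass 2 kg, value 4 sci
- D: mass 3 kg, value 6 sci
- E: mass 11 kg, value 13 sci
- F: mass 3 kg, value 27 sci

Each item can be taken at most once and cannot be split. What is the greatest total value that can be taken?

63 sci

Check high-value combinations within 12 kg:
- B+C+D+F: mass 3+2+3+3=11, value 26+4+6+27=63
- B+D+F: mass 3+3+3=9, value 26+6+27=59
- B+C+F: mass 3+2+3=8, value 26+4+27=57
Best: 63 sci.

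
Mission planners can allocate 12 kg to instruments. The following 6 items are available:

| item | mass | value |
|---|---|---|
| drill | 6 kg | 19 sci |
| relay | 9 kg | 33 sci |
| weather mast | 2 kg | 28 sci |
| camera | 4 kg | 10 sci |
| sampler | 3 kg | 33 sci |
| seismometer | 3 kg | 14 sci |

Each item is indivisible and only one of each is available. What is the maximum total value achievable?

Check high-value combinations within 12 kg:
- weather mast+camera+sampler+seismometer: mass 2+4+3+3=12, value 28+10+33+14=85
- drill+weather mast+sampler: mass 6+2+3=11, value 19+28+33=80
- weather mast+sampler+seismometer: mass 2+3+3=8, value 28+33+14=75
- weather mast+camera+sampler: mass 2+4+3=9, value 28+10+33=71
Best: 85 sci.

85 sci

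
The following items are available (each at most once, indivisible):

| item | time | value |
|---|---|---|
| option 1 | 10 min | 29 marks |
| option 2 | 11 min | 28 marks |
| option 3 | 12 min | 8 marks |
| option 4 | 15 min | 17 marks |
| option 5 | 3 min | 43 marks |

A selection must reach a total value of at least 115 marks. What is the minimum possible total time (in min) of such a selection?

39

Subsets with value ≥ 115, sorted by total time:
- option 1+option 2+option 4+option 5: time 39, value 117
- option 1+option 2+option 3+option 4+option 5: time 51, value 125
Minimum time: 39 min.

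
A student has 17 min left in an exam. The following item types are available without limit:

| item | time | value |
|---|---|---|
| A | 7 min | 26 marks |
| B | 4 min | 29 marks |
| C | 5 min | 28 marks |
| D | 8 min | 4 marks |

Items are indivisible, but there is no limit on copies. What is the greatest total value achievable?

Best value-per-unit is B at 29/4, and filling with it alone uses time 4×4=16. No mix of the others beats 4×29 = 116.

116 marks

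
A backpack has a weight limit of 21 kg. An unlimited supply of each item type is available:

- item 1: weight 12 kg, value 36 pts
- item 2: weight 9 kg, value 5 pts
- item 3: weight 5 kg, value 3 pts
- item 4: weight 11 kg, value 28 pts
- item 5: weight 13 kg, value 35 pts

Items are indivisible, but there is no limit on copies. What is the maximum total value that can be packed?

41 pts

Best value-per-unit is item 1 at 36/12; filling with it alone gives 1×36 = 36.
Optimal mix: 1×item 1 + 1×item 2 → weight 21, value 41.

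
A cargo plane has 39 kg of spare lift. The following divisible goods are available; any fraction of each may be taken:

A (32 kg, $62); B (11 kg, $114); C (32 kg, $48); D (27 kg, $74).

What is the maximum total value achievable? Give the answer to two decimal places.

189.94

Take in order of value per unit:
- B (114/11 per unit): all 11 → value 114, running total 114.00
- D (74/27 per unit): all 27 → value 74, running total 188.00
- A (62/32 per unit): 1 of 32 → value 1×62/32 = 1.9375, running total 189.94
Total 189.94.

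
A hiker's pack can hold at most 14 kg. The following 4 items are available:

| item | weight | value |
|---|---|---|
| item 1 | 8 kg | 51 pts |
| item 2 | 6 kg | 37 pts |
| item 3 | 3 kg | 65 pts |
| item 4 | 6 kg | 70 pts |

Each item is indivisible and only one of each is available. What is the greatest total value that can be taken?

135 pts

Check high-value combinations within 14 kg:
- item 3+item 4: weight 3+6=9, value 65+70=135
- item 1+item 4: weight 8+6=14, value 51+70=121
- item 1+item 3: weight 8+3=11, value 51+65=116
- item 2+item 4: weight 6+6=12, value 37+70=107
- item 2+item 3: weight 6+3=9, value 37+65=102
Best: 135 pts.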